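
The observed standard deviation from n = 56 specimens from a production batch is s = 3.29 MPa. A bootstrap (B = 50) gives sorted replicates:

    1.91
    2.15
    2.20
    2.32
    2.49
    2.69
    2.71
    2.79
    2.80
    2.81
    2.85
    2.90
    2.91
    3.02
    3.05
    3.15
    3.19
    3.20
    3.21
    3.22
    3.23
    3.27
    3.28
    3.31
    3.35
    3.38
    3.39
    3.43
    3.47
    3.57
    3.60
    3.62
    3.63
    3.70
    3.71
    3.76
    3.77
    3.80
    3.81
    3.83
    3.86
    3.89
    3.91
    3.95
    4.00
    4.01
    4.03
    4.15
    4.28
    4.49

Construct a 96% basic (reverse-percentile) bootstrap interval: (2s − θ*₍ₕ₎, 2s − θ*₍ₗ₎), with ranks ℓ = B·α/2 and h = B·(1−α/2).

Percentile endpoints at ranks 1 and 49: θ*₍1₎ = 1.91, θ*₍49₎ = 4.28.
Basic interval reflects these around s:
  lower = 2 × 3.29 − 4.28 = 2.30
  upper = 2 × 3.29 − 1.91 = 4.67

(2.30, 4.67)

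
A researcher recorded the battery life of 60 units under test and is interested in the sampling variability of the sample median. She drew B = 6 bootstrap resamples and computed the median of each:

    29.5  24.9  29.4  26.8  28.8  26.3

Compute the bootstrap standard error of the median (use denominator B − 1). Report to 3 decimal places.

SE* = 1.893

Bootstrap SE is the standard deviation of the 6 replicate medians.
Mean of replicates: (29.5 + 24.9 + 29.4 + 26.8 + 28.8 + 26.3) / 6 = 165.7000 / 6 = 27.6167
Sum of squared deviations: (+1.8833)² + (−2.7167)² + (+1.7833)² + (−0.8167)² + (+1.1833)² + (−1.3167)² = 17.9083
Variance = 17.9083 / 5 = 3.5817
SE* = √3.5817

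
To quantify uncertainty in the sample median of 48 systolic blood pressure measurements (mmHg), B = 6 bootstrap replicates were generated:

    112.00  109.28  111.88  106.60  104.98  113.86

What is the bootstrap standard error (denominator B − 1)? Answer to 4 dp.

Bootstrap SE is the standard deviation of the 6 replicate medians.
Mean of replicates: (112.00 + 109.28 + 111.88 + 106.60 + 104.98 + 113.86) / 6 = 658.60000 / 6 = 109.76667
Sum of squared deviations: (+2.23333)² + (−0.48667)² + (+2.11333)² + (−3.16667)² + (−4.78667)² + (+4.09333)² = 59.38613
Variance = 59.38613 / 5 = 11.87723
SE* = √11.87723

SE* = 3.4463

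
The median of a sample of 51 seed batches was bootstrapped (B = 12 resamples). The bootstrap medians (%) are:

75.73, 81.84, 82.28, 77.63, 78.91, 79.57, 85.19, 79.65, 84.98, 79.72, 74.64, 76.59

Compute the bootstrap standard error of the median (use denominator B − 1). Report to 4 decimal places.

SE* = 3.3738

Bootstrap SE is the standard deviation of the 12 replicate medians.
Mean of replicates: (75.73 + 81.84 + 82.28 + 77.63 + 78.91 + 79.57 + 85.19 + 79.65 + 84.98 + 79.72 + 74.64 + 76.59) / 12 = 956.73000 / 12 = 79.72750
Sum of squared deviations: (−3.99750)² + (+2.11250)² + (+2.55250)² + (−2.09750)² + (−0.81750)² + (−0.15750)² + (+5.46250)² + (−0.07750)² + (+5.25250)² + (−0.00750)² + (−5.08750)² + (−3.13750)² = 125.21082
Variance = 125.21082 / 11 = 11.38280
SE* = √11.38280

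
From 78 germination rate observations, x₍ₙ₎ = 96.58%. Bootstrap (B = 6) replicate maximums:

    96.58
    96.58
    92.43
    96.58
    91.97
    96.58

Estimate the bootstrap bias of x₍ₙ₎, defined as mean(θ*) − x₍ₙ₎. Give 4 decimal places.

bias = −1.4600

mean(θ*) = (96.58 + 96.58 + 92.43 + 96.58 + 91.97 + 96.58) / 6 = 95.12000
bias = 95.12000 − 96.58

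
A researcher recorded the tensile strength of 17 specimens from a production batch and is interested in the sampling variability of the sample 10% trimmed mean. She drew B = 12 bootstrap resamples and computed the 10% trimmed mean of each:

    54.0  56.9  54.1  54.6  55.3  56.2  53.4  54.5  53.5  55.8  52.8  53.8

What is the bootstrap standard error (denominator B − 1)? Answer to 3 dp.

Bootstrap SE is the standard deviation of the 12 replicate 10% trimmed means.
Mean of replicates: (54.0 + 56.9 + 54.1 + 54.6 + 55.3 + 56.2 + 53.4 + 54.5 + 53.5 + 55.8 + 52.8 + 53.8) / 12 = 654.9000 / 12 = 54.5750
Sum of squared deviations: (−0.5750)² + (+2.3250)² + (−0.4750)² + (+0.0250)² + (+0.7250)² + (+1.6250)² + (−1.1750)² + (−0.0750)² + (−1.0750)² + (+1.2250)² + (−1.7750)² + (−0.7750)² = 16.9225
Variance = 16.9225 / 11 = 1.5384
SE* = √1.5384

SE* = 1.240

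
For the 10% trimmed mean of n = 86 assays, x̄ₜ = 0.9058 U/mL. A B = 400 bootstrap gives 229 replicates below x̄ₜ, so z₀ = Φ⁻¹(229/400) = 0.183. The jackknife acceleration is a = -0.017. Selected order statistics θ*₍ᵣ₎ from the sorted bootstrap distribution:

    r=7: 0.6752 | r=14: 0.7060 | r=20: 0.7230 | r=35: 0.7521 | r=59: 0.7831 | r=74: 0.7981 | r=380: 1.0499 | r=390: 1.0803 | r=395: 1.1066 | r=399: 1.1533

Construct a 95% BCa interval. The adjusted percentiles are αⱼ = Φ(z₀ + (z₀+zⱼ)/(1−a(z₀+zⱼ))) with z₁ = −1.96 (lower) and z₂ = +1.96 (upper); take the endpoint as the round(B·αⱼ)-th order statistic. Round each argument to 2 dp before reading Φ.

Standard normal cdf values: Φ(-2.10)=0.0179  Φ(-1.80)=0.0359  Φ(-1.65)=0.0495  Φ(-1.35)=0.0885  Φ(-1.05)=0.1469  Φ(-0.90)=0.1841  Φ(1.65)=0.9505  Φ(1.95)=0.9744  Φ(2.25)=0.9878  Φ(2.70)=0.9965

(0.7230, 1.1066)

Lower: z₀ + z₁ = 0.183 + (-1.960) = -1.777; 1 − a(z₀+z₁) = 1 − (-0.017)(-1.777) = 0.9698; argument = 0.183 + (-1.777)/0.9698 = -1.6494 → -1.65.
α₁ = Φ(-1.65) = 0.0495; rank = round(400 × 0.0495) = 20; θ*₍20₎ = 0.7230.
Upper: z₀ + z₂ = 2.143; 1 − a(z₀+z₂) = 1.0364; argument = 2.2507 → 2.25; α₂ = 0.9878; rank = 395; θ*₍395₎ = 1.1066.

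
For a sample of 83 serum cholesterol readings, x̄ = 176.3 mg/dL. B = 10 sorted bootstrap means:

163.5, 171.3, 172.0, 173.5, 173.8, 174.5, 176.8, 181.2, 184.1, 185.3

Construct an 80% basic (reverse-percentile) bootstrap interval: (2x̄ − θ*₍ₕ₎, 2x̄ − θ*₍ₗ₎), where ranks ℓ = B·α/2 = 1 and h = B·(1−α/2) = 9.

Percentile endpoints at ranks 1 and 9: θ*₍1₎ = 163.5, θ*₍9₎ = 184.1.
Basic interval reflects these around x̄:
  lower = 2 × 176.3 − 184.1 = 168.5
  upper = 2 × 176.3 − 163.5 = 189.1

(168.5, 189.1)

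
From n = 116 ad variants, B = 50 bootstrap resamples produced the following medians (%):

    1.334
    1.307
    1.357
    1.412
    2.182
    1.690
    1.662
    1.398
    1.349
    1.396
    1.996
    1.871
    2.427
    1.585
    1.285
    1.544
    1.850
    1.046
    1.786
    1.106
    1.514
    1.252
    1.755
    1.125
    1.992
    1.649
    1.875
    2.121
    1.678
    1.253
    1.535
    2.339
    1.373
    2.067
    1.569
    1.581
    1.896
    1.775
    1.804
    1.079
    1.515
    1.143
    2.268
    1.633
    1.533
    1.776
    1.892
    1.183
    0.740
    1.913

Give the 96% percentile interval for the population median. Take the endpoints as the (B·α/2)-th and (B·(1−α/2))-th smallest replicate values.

Sorted replicates: 0.740, 1.046, 1.079, 1.106, 1.125, 1.143, 1.183, 1.252, 1.253, 1.285, 1.307, 1.334, 1.349, 1.357, 1.373, 1.396, 1.398, 1.412, 1.514, 1.515, 1.533, 1.535, 1.544, 1.569, 1.581, 1.585, 1.633, 1.649, 1.662, 1.678, 1.690, 1.755, 1.775, 1.776, 1.786, 1.804, 1.850, 1.871, 1.875, 1.892, 1.896, 1.913, 1.992, 1.996, 2.067, 2.121, 2.182, 2.268, 2.339, 2.427
α = 0.04; lower rank = 50 × 0.020 = 1; upper rank = 50 × 0.980 = 49.
The 1st smallest replicate is 0.740; the 49th is 2.339.

(0.740, 2.339)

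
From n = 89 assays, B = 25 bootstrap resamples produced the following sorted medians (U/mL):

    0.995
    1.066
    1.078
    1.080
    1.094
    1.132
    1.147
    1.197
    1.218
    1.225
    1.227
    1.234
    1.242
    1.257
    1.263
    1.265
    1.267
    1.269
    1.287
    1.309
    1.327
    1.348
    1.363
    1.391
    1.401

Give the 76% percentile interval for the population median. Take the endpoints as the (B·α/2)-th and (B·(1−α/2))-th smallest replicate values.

(1.078, 1.348)

α = 0.24; lower rank = 25 × 0.120 = 3; upper rank = 25 × 0.880 = 22.
The 3rd smallest replicate is 1.078; the 22nd is 1.348.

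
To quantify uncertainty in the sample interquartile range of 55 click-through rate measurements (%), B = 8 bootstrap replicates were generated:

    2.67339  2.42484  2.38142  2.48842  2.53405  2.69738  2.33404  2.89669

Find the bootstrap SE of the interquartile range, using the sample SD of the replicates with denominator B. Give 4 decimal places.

Bootstrap SE is the standard deviation of the 8 replicate interquartile ranges.
Mean of replicates: (2.67339 + 2.42484 + 2.38142 + 2.48842 + 2.53405 + 2.69738 + 2.33404 + 2.89669) / 8 = 20.430230 / 8 = 2.553779
Sum of squared deviations: (+0.119611)² + (−0.128939)² + (−0.172359)² + (−0.065359)² + (−0.019729)² + (+0.143601)² + (−0.219739)² + (+0.342911)² = 0.251795
Variance = 0.251795 / 8 = 0.031474
SE* = √0.031474

SE* = 0.1774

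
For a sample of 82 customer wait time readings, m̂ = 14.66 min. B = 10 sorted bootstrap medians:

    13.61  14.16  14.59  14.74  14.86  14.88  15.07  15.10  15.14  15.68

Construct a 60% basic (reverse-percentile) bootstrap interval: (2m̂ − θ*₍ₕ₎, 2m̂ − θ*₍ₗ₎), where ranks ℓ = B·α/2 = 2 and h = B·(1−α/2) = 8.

(14.22, 15.16)

Percentile endpoints at ranks 2 and 8: θ*₍2₎ = 14.16, θ*₍8₎ = 15.10.
Basic interval reflects these around m̂:
  lower = 2 × 14.66 − 15.10 = 14.22
  upper = 2 × 14.66 − 14.16 = 15.16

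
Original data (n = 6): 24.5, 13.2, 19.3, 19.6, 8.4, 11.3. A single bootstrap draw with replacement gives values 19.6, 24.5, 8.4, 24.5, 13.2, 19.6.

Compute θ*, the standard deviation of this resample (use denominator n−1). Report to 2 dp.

θ* = 6.39

Mean = 18.3000; sum of squared deviations = 204.2800
s² = 204.2800 / 5 = 40.8560
s = √40.8560 = 6.39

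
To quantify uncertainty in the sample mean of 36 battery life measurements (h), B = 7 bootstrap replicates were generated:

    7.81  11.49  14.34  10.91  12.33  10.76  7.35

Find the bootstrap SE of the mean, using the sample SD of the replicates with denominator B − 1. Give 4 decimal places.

SE* = 2.4546

Bootstrap SE is the standard deviation of the 7 replicate means.
Mean of replicates: (7.81 + 11.49 + 14.34 + 10.91 + 12.33 + 10.76 + 7.35) / 7 = 74.99000 / 7 = 10.71286
Sum of squared deviations: (−2.90286)² + (+0.77714)² + (+3.62714)² + (+0.19714)² + (+1.61714)² + (+0.04714)² + (−3.36286)² = 36.15174
Variance = 36.15174 / 6 = 6.02529
SE* = √6.02529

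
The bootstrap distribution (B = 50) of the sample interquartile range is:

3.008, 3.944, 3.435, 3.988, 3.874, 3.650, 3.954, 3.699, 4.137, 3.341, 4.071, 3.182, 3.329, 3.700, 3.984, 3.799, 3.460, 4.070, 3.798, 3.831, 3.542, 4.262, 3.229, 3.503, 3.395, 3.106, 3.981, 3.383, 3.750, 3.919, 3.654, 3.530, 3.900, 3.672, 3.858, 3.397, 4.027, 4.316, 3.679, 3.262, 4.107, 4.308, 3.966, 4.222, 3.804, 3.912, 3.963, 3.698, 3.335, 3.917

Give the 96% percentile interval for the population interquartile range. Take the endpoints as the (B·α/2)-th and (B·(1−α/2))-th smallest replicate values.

Sorted replicates: 3.008, 3.106, 3.182, 3.229, 3.262, 3.329, 3.335, 3.341, 3.383, 3.395, 3.397, 3.435, 3.460, 3.503, 3.530, 3.542, 3.650, 3.654, 3.672, 3.679, 3.698, 3.699, 3.700, 3.750, 3.798, 3.799, 3.804, 3.831, 3.858, 3.874, 3.900, 3.912, 3.917, 3.919, 3.944, 3.954, 3.963, 3.966, 3.981, 3.984, 3.988, 4.027, 4.070, 4.071, 4.107, 4.137, 4.222, 4.262, 4.308, 4.316
α = 0.04; lower rank = 50 × 0.020 = 1; upper rank = 50 × 0.980 = 49.
The 1st smallest replicate is 3.008; the 49th is 4.308.

(3.008, 4.308)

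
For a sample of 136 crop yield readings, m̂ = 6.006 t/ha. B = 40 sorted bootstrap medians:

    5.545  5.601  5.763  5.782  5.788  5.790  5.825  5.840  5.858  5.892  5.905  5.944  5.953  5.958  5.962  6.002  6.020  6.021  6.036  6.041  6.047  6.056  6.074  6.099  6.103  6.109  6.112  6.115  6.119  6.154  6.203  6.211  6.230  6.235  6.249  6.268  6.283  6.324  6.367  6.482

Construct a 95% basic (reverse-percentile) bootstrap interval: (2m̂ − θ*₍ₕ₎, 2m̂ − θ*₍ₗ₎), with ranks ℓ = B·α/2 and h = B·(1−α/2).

Percentile endpoints at ranks 1 and 39: θ*₍1₎ = 5.545, θ*₍39₎ = 6.367.
Basic interval reflects these around m̂:
  lower = 2 × 6.006 − 6.367 = 5.645
  upper = 2 × 6.006 − 5.545 = 6.467

(5.645, 6.467)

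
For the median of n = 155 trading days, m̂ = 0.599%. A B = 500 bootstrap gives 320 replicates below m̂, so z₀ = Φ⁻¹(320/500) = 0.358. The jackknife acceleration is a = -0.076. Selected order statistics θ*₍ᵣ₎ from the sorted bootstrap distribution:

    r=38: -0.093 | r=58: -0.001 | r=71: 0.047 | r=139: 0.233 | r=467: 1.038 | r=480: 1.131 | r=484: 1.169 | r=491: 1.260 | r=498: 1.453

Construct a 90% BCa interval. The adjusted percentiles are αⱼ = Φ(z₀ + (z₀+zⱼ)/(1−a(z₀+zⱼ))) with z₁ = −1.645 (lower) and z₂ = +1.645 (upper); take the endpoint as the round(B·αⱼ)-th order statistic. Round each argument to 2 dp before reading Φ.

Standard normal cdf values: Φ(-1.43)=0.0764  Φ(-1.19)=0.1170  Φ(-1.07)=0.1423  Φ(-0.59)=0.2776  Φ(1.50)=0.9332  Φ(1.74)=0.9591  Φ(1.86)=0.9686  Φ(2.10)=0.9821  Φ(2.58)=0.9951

(0.047, 1.260)

Lower: z₀ + z₁ = 0.358 + (-1.645) = -1.287; 1 − a(z₀+z₁) = 1 − (-0.076)(-1.287) = 0.9022; argument = 0.358 + (-1.287)/0.9022 = -1.0685 → -1.07.
α₁ = Φ(-1.07) = 0.1423; rank = round(500 × 0.1423) = 71; θ*₍71₎ = 0.047.
Upper: z₀ + z₂ = 2.003; 1 − a(z₀+z₂) = 1.1522; argument = 2.0964 → 2.10; α₂ = 0.9821; rank = 491; θ*₍491₎ = 1.260.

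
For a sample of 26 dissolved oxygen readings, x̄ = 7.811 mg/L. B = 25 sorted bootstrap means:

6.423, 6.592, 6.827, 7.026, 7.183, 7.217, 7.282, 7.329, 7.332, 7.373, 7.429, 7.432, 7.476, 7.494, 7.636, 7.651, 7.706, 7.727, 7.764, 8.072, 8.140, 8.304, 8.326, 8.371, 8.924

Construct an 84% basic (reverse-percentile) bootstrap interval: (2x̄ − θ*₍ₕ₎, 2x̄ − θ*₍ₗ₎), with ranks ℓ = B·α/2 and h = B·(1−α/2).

Percentile endpoints at ranks 2 and 23: θ*₍2₎ = 6.592, θ*₍23₎ = 8.326.
Basic interval reflects these around x̄:
  lower = 2 × 7.811 − 8.326 = 7.296
  upper = 2 × 7.811 − 6.592 = 9.030

(7.296, 9.030)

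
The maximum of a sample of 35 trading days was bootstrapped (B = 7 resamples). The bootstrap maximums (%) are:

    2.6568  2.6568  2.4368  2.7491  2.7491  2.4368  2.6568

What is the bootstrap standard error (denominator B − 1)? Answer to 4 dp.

SE* = 0.1320

Bootstrap SE is the standard deviation of the 7 replicate maximums.
Mean of replicates: (2.6568 + 2.6568 + 2.4368 + 2.7491 + 2.7491 + 2.4368 + 2.6568) / 7 = 18.34220 / 7 = 2.62031
Sum of squared deviations: (+0.03649)² + (+0.03649)² + (−0.18351)² + (+0.12879)² + (+0.12879)² + (−0.18351)² + (+0.03649)² = 0.10452
Variance = 0.10452 / 6 = 0.01742
SE* = √0.01742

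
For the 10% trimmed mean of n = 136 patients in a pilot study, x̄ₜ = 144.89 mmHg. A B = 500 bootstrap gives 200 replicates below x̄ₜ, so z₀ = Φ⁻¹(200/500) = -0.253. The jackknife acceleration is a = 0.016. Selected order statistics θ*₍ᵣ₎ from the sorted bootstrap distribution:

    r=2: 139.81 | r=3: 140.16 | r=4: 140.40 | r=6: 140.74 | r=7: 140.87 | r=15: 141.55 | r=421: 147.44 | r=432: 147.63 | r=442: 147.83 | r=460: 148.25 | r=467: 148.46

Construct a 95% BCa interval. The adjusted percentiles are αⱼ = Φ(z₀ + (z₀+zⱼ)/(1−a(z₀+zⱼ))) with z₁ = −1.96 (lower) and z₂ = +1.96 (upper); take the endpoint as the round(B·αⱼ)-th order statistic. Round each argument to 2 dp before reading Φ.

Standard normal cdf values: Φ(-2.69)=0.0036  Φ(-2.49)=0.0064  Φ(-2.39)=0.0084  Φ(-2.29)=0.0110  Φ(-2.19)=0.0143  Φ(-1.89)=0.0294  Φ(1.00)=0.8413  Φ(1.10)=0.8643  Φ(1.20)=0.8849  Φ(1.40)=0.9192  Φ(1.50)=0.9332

Lower: z₀ + z₁ = -0.253 + (-1.960) = -2.213; 1 − a(z₀+z₁) = 1 − (0.016)(-2.213) = 1.0354; argument = -0.253 + (-2.213)/1.0354 = -2.3903 → -2.39.
α₁ = Φ(-2.39) = 0.0084; rank = round(500 × 0.0084) = 4; θ*₍4₎ = 140.40.
Upper: z₀ + z₂ = 1.707; 1 − a(z₀+z₂) = 0.9727; argument = 1.5019 → 1.50; α₂ = 0.9332; rank = 467; θ*₍467₎ = 148.46.

(140.40, 148.46)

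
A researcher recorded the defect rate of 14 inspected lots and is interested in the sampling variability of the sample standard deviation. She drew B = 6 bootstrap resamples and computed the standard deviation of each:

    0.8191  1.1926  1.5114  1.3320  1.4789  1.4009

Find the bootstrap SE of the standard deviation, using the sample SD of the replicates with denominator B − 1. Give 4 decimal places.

Bootstrap SE is the standard deviation of the 6 replicate standard deviations.
Mean of replicates: (0.8191 + 1.1926 + 1.5114 + 1.3320 + 1.4789 + 1.4009) / 6 = 7.73490 / 6 = 1.28915
Sum of squared deviations: (−0.47005)² + (−0.09655)² + (+0.22225)² + (+0.04285)² + (+0.18975)² + (+0.11175)² = 0.32999
Variance = 0.32999 / 5 = 0.06600
SE* = √0.06600

SE* = 0.2569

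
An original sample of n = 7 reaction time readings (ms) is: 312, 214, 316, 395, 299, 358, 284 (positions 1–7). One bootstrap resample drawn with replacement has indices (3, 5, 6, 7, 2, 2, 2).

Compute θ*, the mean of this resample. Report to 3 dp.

θ* = 271.286

Resample values: 316, 299, 358, 284, 214, 214, 214.
Mean = (316 + 299 + 358 + 284 + 214 + 214 + 214) / 7 = 1899.0 / 7 = 271.286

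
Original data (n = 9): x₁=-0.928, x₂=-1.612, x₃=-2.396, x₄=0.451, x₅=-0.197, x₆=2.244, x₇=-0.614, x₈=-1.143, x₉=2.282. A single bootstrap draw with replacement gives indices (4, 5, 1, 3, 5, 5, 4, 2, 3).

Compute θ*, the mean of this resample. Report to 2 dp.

θ* = -0.78

Resample values: 0.451, -0.197, -0.928, -2.396, -0.197, -0.197, 0.451, -1.612, -2.396.
Mean = (0.451 + (-0.197) + (-0.928) + (-2.396) + (-0.197) + (-0.197) + 0.451 + (-1.612) + (-2.396)) / 9 = -7.0210 / 9 = -0.78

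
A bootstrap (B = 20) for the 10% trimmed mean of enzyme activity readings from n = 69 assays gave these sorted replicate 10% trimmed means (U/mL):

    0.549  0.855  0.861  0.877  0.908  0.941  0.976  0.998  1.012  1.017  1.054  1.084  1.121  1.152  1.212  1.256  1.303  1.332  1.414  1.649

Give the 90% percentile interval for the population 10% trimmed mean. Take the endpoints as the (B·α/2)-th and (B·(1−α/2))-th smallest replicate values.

α = 0.10; lower rank = 20 × 0.050 = 1; upper rank = 20 × 0.950 = 19.
The 1st smallest replicate is 0.549; the 19th is 1.414.

(0.549, 1.414)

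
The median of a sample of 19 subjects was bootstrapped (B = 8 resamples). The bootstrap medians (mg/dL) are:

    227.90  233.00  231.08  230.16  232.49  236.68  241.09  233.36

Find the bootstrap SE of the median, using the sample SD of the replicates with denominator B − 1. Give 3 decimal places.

Bootstrap SE is the standard deviation of the 8 replicate medians.
Mean of replicates: (227.90 + 233.00 + 231.08 + 230.16 + 232.49 + 236.68 + 241.09 + 233.36) / 8 = 1865.7600 / 8 = 233.2200
Sum of squared deviations: (−5.3200)² + (−0.2200)² + (−2.1400)² + (−3.0600)² + (−0.7300)² + (+3.4600)² + (+7.8700)² + (+0.1400)² = 116.7550
Variance = 116.7550 / 7 = 16.6793
SE* = √16.6793

SE* = 4.084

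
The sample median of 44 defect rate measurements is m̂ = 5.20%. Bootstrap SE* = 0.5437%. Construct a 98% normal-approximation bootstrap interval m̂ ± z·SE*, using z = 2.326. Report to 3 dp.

(3.935, 6.465)

Margin = 2.326 × 0.5437 = 1.2646
Interval: 5.20 ± 1.2646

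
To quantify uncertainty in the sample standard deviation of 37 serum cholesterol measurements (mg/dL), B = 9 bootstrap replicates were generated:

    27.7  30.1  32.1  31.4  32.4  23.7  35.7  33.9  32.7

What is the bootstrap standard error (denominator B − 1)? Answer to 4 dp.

Bootstrap SE is the standard deviation of the 9 replicate standard deviations.
Mean of replicates: (27.7 + 30.1 + 32.1 + 31.4 + 32.4 + 23.7 + 35.7 + 33.9 + 32.7) / 9 = 279.70000 / 9 = 31.07778
Sum of squared deviations: (−3.37778)² + (−0.97778)² + (+1.02222)² + (+0.32222)² + (+1.32222)² + (−7.37778)² + (+4.62222)² + (+2.82222)² + (+1.62222)² = 101.65556
Variance = 101.65556 / 8 = 12.70694
SE* = √12.70694

SE* = 3.5647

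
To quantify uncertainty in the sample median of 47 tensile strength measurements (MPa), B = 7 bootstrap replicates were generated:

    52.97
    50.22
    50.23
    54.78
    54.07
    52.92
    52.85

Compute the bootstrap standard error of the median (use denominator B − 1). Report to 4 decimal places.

Bootstrap SE is the standard deviation of the 7 replicate medians.
Mean of replicates: (52.97 + 50.22 + 50.23 + 54.78 + 54.07 + 52.92 + 52.85) / 7 = 368.04000 / 7 = 52.57714
Sum of squared deviations: (+0.39286)² + (−2.35714)² + (−2.34714)² + (+2.20286)² + (+1.49286)² + (+0.34286)² + (+0.27286)² = 18.49274
Variance = 18.49274 / 6 = 3.08212
SE* = √3.08212

SE* = 1.7556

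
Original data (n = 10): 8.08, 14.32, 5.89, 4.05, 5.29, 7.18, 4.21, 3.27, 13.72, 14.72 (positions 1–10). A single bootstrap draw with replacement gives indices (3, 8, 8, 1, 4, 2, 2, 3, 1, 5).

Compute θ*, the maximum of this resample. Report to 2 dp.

θ* = 14.32

Resample values: 5.89, 3.27, 3.27, 8.08, 4.05, 14.32, 14.32, 5.89, 8.08, 5.29.
Maximum = 14.32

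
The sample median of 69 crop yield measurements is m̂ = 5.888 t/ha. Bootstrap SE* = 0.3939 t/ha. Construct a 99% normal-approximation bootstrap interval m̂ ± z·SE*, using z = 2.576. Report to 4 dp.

Margin = 2.576 × 0.3939 = 1.01469
Interval: 5.888 ± 1.01469

(4.8733, 6.9027)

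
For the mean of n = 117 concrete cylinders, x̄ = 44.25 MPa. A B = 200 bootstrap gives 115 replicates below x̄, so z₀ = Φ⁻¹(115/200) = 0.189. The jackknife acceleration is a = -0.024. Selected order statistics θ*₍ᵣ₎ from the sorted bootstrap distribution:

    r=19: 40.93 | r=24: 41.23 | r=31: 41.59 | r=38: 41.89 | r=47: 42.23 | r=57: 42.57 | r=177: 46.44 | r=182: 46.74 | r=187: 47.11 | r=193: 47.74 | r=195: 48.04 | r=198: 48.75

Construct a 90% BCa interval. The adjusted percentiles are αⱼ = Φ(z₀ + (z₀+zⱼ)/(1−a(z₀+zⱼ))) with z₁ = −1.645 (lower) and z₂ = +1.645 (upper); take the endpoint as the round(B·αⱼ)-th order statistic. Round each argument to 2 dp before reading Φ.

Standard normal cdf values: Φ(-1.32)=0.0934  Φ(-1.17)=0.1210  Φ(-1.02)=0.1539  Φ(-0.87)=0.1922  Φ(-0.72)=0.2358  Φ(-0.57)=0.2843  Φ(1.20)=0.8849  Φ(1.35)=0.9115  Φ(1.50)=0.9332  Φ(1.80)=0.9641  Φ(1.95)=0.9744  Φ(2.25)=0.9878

Lower: z₀ + z₁ = 0.189 + (-1.645) = -1.456; 1 − a(z₀+z₁) = 1 − (-0.024)(-1.456) = 0.9651; argument = 0.189 + (-1.456)/0.9651 = -1.3197 → -1.32.
α₁ = Φ(-1.32) = 0.0934; rank = round(200 × 0.0934) = 19; θ*₍19₎ = 40.93.
Upper: z₀ + z₂ = 1.834; 1 − a(z₀+z₂) = 1.0440; argument = 1.9457 → 1.95; α₂ = 0.9744; rank = 195; θ*₍195₎ = 48.04.

(40.93, 48.04)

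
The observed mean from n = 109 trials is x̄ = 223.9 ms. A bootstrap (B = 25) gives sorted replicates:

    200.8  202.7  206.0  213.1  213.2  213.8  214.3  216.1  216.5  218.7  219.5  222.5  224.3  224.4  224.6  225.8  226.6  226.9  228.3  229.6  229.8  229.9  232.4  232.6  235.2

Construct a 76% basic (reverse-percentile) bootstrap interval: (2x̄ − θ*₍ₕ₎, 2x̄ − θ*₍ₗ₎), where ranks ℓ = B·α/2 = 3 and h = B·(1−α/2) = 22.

(217.9, 241.8)

Percentile endpoints at ranks 3 and 22: θ*₍3₎ = 206.0, θ*₍22₎ = 229.9.
Basic interval reflects these around x̄:
  lower = 2 × 223.9 − 229.9 = 217.9
  upper = 2 × 223.9 − 206.0 = 241.8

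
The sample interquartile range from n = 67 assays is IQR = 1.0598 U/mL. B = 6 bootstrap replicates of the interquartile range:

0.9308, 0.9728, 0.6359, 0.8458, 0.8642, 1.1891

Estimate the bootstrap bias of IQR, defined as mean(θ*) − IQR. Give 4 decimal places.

bias = −0.1534

mean(θ*) = (0.9308 + 0.9728 + 0.6359 + 0.8458 + 0.8642 + 1.1891) / 6 = 0.90643
bias = 0.90643 − 1.0598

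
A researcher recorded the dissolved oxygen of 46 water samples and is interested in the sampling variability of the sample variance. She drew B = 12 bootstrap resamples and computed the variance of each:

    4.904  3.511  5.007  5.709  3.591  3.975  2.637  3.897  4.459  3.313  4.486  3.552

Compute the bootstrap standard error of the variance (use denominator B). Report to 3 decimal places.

Bootstrap SE is the standard deviation of the 12 replicate variances.
Mean of replicates: (4.904 + 3.511 + 5.007 + 5.709 + 3.591 + 3.975 + 2.637 + 3.897 + 4.459 + 3.313 + 4.486 + 3.552) / 12 = 49.0410 / 12 = 4.0867
Sum of squared deviations: (+0.8173)² + (−0.5757)² + (+0.9203)² + (+1.6223)² + (−0.4957)² + (−0.1117)² + (−1.4497)² + (−0.1897)² + (+0.3723)² + (−0.7737)² + (+0.3993)² + (−0.5347)² = 8.0566
Variance = 8.0566 / 12 = 0.6714
SE* = √0.6714

SE* = 0.819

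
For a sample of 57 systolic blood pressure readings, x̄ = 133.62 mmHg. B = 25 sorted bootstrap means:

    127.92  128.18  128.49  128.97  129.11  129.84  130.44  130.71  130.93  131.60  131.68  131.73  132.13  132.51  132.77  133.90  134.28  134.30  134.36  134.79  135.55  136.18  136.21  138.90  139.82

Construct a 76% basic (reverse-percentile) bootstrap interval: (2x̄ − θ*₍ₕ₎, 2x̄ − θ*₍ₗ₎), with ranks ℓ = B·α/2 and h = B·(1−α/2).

Percentile endpoints at ranks 3 and 22: θ*₍3₎ = 128.49, θ*₍22₎ = 136.18.
Basic interval reflects these around x̄:
  lower = 2 × 133.62 − 136.18 = 131.06
  upper = 2 × 133.62 − 128.49 = 138.75

(131.06, 138.75)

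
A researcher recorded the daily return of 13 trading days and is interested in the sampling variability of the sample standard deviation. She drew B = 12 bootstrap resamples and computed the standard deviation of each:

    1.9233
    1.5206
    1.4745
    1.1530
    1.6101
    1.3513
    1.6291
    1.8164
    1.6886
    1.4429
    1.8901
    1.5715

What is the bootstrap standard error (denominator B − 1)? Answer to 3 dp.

Bootstrap SE is the standard deviation of the 12 replicate standard deviations.
Mean of replicates: (1.9233 + 1.5206 + 1.4745 + 1.1530 + 1.6101 + 1.3513 + 1.6291 + 1.8164 + 1.6886 + 1.4429 + 1.8901 + 1.5715) / 12 = 19.07140 / 12 = 1.58928
Sum of squared deviations: (+0.33402)² + (−0.06868)² + (−0.11478)² + (−0.43628)² + (+0.02082)² + (−0.23798)² + (+0.03982)² + (+0.22712)² + (+0.09932)² + (−0.14638)² + (+0.30082)² + (−0.01778)² = 0.55214
Variance = 0.55214 / 11 = 0.05019
SE* = √0.05019

SE* = 0.224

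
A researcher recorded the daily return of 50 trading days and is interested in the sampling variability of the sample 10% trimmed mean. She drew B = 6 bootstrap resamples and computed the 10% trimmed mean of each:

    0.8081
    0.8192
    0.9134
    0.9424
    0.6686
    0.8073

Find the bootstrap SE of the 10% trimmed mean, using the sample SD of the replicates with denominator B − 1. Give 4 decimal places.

Bootstrap SE is the standard deviation of the 6 replicate 10% trimmed means.
Mean of replicates: (0.8081 + 0.8192 + 0.9134 + 0.9424 + 0.6686 + 0.8073) / 6 = 4.95900 / 6 = 0.82650
Sum of squared deviations: (−0.01840)² + (−0.00730)² + (+0.08690)² + (+0.11590)² + (−0.15790)² + (−0.01920)² = 0.04668
Variance = 0.04668 / 5 = 0.00934
SE* = √0.00934

SE* = 0.0966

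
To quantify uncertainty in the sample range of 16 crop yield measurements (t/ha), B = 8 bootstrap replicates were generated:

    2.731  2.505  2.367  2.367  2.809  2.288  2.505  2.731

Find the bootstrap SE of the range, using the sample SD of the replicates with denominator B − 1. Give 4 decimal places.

SE* = 0.1968

Bootstrap SE is the standard deviation of the 8 replicate ranges.
Mean of replicates: (2.731 + 2.505 + 2.367 + 2.367 + 2.809 + 2.288 + 2.505 + 2.731) / 8 = 20.30300 / 8 = 2.53788
Sum of squared deviations: (+0.19312)² + (−0.03288)² + (−0.17088)² + (−0.17088)² + (+0.27113)² + (−0.24988)² + (−0.03288)² + (+0.19312)² = 0.27110
Variance = 0.27110 / 7 = 0.03873
SE* = √0.03873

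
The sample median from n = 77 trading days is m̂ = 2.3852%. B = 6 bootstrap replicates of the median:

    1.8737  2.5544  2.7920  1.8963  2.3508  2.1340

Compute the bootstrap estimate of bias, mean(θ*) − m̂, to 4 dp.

mean(θ*) = (1.8737 + 2.5544 + 2.7920 + 1.8963 + 2.3508 + 2.1340) / 6 = 2.26687
bias = 2.26687 − 2.3852

bias = −0.1183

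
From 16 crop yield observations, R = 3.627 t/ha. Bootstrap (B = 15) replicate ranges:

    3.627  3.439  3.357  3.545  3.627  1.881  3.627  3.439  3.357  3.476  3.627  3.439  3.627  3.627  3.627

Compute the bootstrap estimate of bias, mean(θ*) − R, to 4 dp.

bias = −0.2055

mean(θ*) = (3.627 + 3.439 + 3.357 + 3.545 + 3.627 + 1.881 + 3.627 + 3.439 + 3.357 + 3.476 + 3.627 + 3.439 + 3.627 + 3.627 + 3.627) / 15 = 3.42147
bias = 3.42147 − 3.627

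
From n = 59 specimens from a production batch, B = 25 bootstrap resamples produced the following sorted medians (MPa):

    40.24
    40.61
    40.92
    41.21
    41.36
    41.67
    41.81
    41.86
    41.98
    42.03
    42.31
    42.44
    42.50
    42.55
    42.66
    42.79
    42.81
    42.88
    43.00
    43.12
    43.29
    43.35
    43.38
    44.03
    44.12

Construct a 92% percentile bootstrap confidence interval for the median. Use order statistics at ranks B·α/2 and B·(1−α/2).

α = 0.08; lower rank = 25 × 0.040 = 1; upper rank = 25 × 0.960 = 24.
The 1st smallest replicate is 40.24; the 24th is 44.03.

(40.24, 44.03)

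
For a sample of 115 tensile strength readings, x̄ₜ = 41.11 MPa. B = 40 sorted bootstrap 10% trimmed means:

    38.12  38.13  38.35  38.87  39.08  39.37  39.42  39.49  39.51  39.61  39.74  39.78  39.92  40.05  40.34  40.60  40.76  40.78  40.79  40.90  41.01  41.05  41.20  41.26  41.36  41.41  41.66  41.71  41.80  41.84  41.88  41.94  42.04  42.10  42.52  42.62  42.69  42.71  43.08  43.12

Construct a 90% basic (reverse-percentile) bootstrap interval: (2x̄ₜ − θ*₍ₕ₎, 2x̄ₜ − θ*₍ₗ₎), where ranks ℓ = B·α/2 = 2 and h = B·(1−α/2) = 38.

(39.51, 44.09)

Percentile endpoints at ranks 2 and 38: θ*₍2₎ = 38.13, θ*₍38₎ = 42.71.
Basic interval reflects these around x̄ₜ:
  lower = 2 × 41.11 − 42.71 = 39.51
  upper = 2 × 41.11 − 38.13 = 44.09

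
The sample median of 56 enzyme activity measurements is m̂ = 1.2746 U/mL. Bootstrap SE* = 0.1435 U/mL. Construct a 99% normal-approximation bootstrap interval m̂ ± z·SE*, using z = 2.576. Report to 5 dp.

Margin = 2.576 × 0.1435 = 0.369656
Interval: 1.2746 ± 0.369656

(0.90494, 1.64426)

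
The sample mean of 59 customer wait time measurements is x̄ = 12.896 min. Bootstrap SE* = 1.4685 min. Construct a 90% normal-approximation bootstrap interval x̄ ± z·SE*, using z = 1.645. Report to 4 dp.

(10.4803, 15.3117)

Margin = 1.645 × 1.4685 = 2.41568
Interval: 12.896 ± 2.41568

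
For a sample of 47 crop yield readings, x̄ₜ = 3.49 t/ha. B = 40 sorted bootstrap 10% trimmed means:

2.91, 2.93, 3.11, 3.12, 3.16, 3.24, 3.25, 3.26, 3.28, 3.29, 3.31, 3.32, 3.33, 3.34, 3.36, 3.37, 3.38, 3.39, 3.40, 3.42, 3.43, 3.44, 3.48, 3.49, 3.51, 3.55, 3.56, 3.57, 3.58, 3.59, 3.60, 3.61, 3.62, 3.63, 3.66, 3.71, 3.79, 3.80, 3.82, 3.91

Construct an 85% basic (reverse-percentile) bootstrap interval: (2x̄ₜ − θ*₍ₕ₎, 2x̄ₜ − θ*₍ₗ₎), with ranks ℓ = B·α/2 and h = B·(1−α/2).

(3.19, 3.87)

Percentile endpoints at ranks 3 and 37: θ*₍3₎ = 3.11, θ*₍37₎ = 3.79.
Basic interval reflects these around x̄ₜ:
  lower = 2 × 3.49 − 3.79 = 3.19
  upper = 2 × 3.49 − 3.11 = 3.87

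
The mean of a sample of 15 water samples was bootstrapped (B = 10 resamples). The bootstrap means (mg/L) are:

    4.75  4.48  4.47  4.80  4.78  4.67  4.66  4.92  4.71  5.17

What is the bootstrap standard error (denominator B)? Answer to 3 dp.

Bootstrap SE is the standard deviation of the 10 replicate means.
Mean of replicates: (4.75 + 4.48 + 4.47 + 4.80 + 4.78 + 4.67 + 4.66 + 4.92 + 4.71 + 5.17) / 10 = 47.4100 / 10 = 4.7410
Sum of squared deviations: (+0.0090)² + (−0.2610)² + (−0.2710)² + (+0.0590)² + (+0.0390)² + (−0.0710)² + (−0.0810)² + (+0.1790)² + (−0.0310)² + (+0.4290)² = 0.3753
Variance = 0.3753 / 10 = 0.0375
SE* = √0.0375

SE* = 0.194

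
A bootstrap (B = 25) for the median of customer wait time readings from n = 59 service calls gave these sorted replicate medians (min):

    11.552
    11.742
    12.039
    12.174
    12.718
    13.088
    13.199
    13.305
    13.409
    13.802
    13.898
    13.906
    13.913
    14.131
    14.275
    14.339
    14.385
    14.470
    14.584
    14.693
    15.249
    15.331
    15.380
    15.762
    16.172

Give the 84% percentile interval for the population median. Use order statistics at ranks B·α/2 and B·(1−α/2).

α = 0.16; lower rank = 25 × 0.080 = 2; upper rank = 25 × 0.920 = 23.
The 2nd smallest replicate is 11.742; the 23rd is 15.380.

(11.742, 15.380)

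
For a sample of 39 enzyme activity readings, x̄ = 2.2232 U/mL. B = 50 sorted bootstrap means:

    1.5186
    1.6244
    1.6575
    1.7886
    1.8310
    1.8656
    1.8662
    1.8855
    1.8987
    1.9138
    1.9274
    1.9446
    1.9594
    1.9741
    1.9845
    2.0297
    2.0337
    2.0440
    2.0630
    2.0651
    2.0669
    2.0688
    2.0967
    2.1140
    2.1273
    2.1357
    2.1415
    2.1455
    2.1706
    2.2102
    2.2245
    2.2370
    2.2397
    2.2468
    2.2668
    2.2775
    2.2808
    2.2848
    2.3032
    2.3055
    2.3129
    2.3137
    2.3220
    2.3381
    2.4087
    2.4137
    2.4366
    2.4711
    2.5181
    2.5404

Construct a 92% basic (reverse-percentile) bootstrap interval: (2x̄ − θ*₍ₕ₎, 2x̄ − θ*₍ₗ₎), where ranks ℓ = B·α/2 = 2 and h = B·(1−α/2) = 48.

(1.9753, 2.8220)

Percentile endpoints at ranks 2 and 48: θ*₍2₎ = 1.6244, θ*₍48₎ = 2.4711.
Basic interval reflects these around x̄:
  lower = 2 × 2.2232 − 2.4711 = 1.9753
  upper = 2 × 2.2232 − 1.6244 = 2.8220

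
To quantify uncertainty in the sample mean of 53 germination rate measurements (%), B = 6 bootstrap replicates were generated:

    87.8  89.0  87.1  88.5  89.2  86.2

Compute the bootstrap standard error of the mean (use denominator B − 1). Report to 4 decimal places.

Bootstrap SE is the standard deviation of the 6 replicate means.
Mean of replicates: (87.8 + 89.0 + 87.1 + 88.5 + 89.2 + 86.2) / 6 = 527.80000 / 6 = 87.96667
Sum of squared deviations: (−0.16667)² + (+1.03333)² + (−0.86667)² + (+0.53333)² + (+1.23333)² + (−1.76667)² = 6.77333
Variance = 6.77333 / 5 = 1.35467
SE* = √1.35467

SE* = 1.1639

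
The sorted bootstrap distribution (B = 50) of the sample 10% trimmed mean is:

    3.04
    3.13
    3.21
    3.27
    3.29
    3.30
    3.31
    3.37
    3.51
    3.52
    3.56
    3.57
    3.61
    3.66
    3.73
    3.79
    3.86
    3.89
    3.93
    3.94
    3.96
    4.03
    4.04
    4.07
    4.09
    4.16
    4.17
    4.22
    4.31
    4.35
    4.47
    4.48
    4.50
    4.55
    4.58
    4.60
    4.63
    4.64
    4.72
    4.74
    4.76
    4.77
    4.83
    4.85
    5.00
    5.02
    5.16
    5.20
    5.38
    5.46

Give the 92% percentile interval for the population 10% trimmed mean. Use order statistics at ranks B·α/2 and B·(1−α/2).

(3.13, 5.20)

α = 0.08; lower rank = 50 × 0.040 = 2; upper rank = 50 × 0.960 = 48.
The 2nd smallest replicate is 3.13; the 48th is 5.20.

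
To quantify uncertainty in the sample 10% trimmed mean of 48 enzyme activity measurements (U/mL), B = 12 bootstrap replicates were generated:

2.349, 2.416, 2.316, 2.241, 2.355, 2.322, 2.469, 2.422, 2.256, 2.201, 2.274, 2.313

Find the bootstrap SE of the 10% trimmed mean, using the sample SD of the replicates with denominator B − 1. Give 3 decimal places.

Bootstrap SE is the standard deviation of the 12 replicate 10% trimmed means.
Mean of replicates: (2.349 + 2.416 + 2.316 + 2.241 + 2.355 + 2.322 + 2.469 + 2.422 + 2.256 + 2.201 + 2.274 + 2.313) / 12 = 27.93400 / 12 = 2.32783
Sum of squared deviations: (+0.02117)² + (+0.08817)² + (−0.01183)² + (−0.08683)² + (+0.02717)² + (−0.00583)² + (+0.14117)² + (+0.09417)² + (−0.07183)² + (−0.12683)² + (−0.05383)² + (−0.01483)² = 0.06983
Variance = 0.06983 / 11 = 0.00635
SE* = √0.00635

SE* = 0.080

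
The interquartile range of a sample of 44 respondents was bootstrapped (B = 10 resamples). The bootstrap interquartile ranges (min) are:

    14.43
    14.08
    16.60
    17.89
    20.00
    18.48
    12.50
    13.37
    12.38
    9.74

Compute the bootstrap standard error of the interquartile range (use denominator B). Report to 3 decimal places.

Bootstrap SE is the standard deviation of the 10 replicate interquartile ranges.
Mean of replicates: (14.43 + 14.08 + 16.60 + 17.89 + 20.00 + 18.48 + 12.50 + 13.37 + 12.38 + 9.74) / 10 = 149.4700 / 10 = 14.9470
Sum of squared deviations: (−0.5170)² + (−0.8670)² + (+1.6530)² + (+2.9430)² + (+5.0530)² + (+3.5330)² + (−2.4470)² + (−1.5770)² + (−2.5670)² + (−5.2070)² = 92.6046
Variance = 92.6046 / 10 = 9.2605
SE* = √9.2605

SE* = 3.043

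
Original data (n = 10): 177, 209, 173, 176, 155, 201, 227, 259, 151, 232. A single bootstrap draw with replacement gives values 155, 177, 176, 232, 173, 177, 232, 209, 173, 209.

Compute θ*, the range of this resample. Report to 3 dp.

θ* = 77.000

Range = 232 − 155 = 77.000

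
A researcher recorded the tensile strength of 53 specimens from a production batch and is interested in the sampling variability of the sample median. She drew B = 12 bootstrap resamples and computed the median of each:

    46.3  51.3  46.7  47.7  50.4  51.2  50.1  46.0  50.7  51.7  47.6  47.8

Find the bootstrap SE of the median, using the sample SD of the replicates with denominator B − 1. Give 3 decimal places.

SE* = 2.135

Bootstrap SE is the standard deviation of the 12 replicate medians.
Mean of replicates: (46.3 + 51.3 + 46.7 + 47.7 + 50.4 + 51.2 + 50.1 + 46.0 + 50.7 + 51.7 + 47.6 + 47.8) / 12 = 587.5000 / 12 = 48.9583
Sum of squared deviations: (−2.6583)² + (+2.3417)² + (−2.2583)² + (−1.2583)² + (+1.4417)² + (+2.2417)² + (+1.1417)² + (−2.9583)² + (+1.7417)² + (+2.7417)² + (−1.3583)² + (−1.1583)² = 50.1292
Variance = 50.1292 / 11 = 4.5572
SE* = √4.5572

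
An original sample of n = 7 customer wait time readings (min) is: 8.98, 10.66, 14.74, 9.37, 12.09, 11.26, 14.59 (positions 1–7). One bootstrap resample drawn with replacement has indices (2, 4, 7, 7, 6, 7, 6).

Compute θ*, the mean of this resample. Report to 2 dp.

θ* = 12.33

Resample values: 10.66, 9.37, 14.59, 14.59, 11.26, 14.59, 11.26.
Mean = (10.66 + 9.37 + 14.59 + 14.59 + 11.26 + 14.59 + 11.26) / 7 = 86.320 / 7 = 12.33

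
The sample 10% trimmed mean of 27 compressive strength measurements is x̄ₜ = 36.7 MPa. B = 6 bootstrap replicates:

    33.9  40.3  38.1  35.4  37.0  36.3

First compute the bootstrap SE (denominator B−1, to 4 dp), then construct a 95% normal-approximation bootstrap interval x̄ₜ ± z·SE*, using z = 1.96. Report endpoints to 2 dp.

Mean of replicates = 36.8333; sum of squared deviations = 24.5933; SE* = √(24.5933/5) = 2.2178
Margin = 1.96 × 2.2178 = 4.347
Interval: 36.7 ± 4.347

(32.35, 41.05)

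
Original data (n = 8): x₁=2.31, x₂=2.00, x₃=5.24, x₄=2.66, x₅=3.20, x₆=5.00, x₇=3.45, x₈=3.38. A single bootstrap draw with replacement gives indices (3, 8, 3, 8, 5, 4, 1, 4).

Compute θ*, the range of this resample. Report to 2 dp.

Resample values: 5.24, 3.38, 5.24, 3.38, 3.20, 2.66, 2.31, 2.66.
Range = 5.24 − 2.31 = 2.93

θ* = 2.93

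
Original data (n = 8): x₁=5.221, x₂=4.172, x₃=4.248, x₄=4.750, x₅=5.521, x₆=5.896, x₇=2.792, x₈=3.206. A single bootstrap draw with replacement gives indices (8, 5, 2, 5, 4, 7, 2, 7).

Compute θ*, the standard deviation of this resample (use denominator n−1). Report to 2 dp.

θ* = 1.11

Resample values: 3.206, 5.521, 4.172, 5.521, 4.750, 2.792, 4.172, 2.792.
Mean = 4.1158; sum of squared deviations = 8.6903
s² = 8.6903 / 7 = 1.2415
s = √1.2415 = 1.11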